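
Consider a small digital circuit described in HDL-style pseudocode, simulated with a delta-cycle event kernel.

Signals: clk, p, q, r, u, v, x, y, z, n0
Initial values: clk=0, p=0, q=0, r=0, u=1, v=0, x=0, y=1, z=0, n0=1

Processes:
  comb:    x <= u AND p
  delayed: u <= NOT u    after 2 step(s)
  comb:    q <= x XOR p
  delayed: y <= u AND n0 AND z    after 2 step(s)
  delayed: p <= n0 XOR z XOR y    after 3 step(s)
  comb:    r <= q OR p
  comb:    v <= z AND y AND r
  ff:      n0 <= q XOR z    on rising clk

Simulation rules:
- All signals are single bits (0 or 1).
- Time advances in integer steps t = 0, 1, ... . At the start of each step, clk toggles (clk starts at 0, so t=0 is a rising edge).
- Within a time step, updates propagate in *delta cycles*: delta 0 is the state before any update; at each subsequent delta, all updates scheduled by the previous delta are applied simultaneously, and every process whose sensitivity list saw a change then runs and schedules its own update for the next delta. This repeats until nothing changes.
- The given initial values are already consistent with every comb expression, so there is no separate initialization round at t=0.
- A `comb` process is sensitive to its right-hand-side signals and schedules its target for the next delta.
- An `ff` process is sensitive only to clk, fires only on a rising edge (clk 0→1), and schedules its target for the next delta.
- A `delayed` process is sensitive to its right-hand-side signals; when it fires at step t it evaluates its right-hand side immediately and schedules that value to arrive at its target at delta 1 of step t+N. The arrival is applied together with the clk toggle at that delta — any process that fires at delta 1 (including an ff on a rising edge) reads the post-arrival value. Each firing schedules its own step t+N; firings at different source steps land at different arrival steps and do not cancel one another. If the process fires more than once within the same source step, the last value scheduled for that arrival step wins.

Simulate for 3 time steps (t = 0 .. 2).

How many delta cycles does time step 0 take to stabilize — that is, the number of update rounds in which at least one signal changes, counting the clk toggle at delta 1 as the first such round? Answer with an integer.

t0.Δ0 y=1 r=0 n0=1 x=0 q=0 z=0 v=0 clk=0 p=0 u=1
t0.Δ1 y=1 r=0 n0=1 x=0 q=0 z=0 v=0 clk=1 p=0 u=1
t0.Δ2 y=1 r=0 n0=0 x=0 q=0 z=0 v=0 clk=1 p=0 u=1
t1.Δ0 y=1 r=0 n0=0 x=0 q=0 z=0 v=0 clk=1 p=0 u=1
t1.Δ1 y=1 r=0 n0=0 x=0 q=0 z=0 v=0 clk=0 p=0 u=1
t2.Δ0 y=1 r=0 n0=0 x=0 q=0 z=0 v=0 clk=0 p=0 u=1
t2.Δ1 y=0 r=0 n0=0 x=0 q=0 z=0 v=0 clk=1 p=0 u=1

2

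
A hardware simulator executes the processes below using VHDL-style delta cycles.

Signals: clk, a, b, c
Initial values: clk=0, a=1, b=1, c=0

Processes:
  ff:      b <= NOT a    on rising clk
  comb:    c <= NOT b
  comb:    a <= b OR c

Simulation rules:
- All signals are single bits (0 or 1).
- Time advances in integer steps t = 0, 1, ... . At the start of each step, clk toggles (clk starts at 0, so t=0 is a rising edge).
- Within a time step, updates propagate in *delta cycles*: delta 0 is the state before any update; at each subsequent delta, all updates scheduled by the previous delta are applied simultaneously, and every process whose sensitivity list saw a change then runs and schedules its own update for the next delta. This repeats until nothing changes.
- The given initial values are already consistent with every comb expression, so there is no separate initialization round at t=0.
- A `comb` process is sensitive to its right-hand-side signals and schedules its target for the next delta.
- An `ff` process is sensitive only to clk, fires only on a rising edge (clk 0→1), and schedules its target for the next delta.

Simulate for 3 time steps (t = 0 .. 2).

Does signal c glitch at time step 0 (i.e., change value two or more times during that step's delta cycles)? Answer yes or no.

t=0 Δ0: clk=0 b=1 a=1 c=0
  Δ1: clk:0→1
  Δ2: b:1→0
  Δ3: a:1→0, c:0→1
  Δ4: a:0→1
  (4Δ to stable)
t=1 Δ0: clk=1 b=0 a=1 c=1
  Δ1: clk:1→0
  (1Δ to stable)
t=2 Δ0: clk=0 b=0 a=1 c=1
  Δ1: clk:0→1
  (1Δ to stable)

no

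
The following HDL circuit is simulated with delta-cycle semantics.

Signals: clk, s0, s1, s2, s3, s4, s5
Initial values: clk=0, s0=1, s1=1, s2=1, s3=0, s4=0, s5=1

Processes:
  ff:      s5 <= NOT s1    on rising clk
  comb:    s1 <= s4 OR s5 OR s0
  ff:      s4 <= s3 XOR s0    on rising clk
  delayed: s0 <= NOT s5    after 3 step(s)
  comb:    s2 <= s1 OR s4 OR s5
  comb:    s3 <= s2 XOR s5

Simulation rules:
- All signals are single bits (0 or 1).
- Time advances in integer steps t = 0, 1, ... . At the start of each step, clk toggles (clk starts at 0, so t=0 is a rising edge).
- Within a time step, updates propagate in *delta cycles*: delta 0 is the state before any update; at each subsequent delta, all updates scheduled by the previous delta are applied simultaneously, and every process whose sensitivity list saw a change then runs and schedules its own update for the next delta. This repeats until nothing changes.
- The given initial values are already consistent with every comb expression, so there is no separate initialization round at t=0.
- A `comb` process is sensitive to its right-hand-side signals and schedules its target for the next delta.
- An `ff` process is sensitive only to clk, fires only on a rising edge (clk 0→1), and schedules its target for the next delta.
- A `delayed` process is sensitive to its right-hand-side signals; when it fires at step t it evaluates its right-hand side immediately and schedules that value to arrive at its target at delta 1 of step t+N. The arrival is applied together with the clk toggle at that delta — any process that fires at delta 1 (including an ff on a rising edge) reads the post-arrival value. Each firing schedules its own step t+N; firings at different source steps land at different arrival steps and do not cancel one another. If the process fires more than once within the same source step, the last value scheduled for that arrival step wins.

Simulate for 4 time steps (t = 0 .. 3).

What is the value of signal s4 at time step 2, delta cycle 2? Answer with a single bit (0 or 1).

0

t0.Δ0 s4=0 s2=1 s1=1 s3=0 clk=0 s0=1 s5=1
t0.Δ1 s4=0 s2=1 s1=1 s3=0 clk=1 s0=1 s5=1
t0.Δ2 s4=1 s2=1 s1=1 s3=0 clk=1 s0=1 s5=0
t0.Δ3 s4=1 s2=1 s1=1 s3=1 clk=1 s0=1 s5=0
t1.Δ0 s4=1 s2=1 s1=1 s3=1 clk=1 s0=1 s5=0
t1.Δ1 s4=1 s2=1 s1=1 s3=1 clk=0 s0=1 s5=0
t2.Δ0 s4=1 s2=1 s1=1 s3=1 clk=0 s0=1 s5=0
t2.Δ1 s4=1 s2=1 s1=1 s3=1 clk=1 s0=1 s5=0
t2.Δ2 s4=0 s2=1 s1=1 s3=1 clk=1 s0=1 s5=0
t3.Δ0 s4=0 s2=1 s1=1 s3=1 clk=1 s0=1 s5=0
t3.Δ1 s4=0 s2=1 s1=1 s3=1 clk=0 s0=1 s5=0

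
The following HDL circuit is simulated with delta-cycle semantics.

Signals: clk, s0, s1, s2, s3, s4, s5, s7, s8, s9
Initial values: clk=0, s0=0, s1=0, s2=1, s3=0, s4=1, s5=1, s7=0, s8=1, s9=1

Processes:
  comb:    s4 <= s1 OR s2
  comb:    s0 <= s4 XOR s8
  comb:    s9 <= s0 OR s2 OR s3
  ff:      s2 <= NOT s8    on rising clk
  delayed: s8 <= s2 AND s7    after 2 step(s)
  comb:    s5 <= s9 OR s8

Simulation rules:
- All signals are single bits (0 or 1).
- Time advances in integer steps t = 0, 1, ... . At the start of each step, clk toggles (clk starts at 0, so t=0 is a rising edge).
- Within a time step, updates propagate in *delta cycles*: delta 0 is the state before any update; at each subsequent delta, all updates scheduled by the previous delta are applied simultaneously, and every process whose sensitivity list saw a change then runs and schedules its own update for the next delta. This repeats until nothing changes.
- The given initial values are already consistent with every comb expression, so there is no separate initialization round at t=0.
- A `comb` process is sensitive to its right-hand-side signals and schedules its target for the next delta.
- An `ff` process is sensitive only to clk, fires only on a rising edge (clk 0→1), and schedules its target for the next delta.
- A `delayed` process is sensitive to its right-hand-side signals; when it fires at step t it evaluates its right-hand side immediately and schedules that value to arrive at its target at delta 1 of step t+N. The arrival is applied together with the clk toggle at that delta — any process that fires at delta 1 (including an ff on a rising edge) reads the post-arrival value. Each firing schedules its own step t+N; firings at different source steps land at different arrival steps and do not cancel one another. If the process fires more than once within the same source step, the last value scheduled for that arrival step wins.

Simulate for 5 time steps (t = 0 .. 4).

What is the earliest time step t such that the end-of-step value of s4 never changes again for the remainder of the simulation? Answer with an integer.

[bits: s0,s9,s2,s3,clk,s7,s5,s4,s1,s8]
t=0: Δ0=0110001101 Δ1=0110101101 Δ2=0100101101 Δ3=0000101001 Δ4=1000101001 Δ5=1100101001 | 5Δ
t=1: Δ0=1100101001 Δ1=1100001001 | 1Δ
t=2: Δ0=1100001001 Δ1=1100101000 Δ2=0110101000 Δ3=0110101100 Δ4=1110101100 | 4Δ
t=3: Δ0=1110101100 Δ1=1110001100 | 1Δ
t=4: Δ0=1110001100 Δ1=1110101100 | 1Δ

2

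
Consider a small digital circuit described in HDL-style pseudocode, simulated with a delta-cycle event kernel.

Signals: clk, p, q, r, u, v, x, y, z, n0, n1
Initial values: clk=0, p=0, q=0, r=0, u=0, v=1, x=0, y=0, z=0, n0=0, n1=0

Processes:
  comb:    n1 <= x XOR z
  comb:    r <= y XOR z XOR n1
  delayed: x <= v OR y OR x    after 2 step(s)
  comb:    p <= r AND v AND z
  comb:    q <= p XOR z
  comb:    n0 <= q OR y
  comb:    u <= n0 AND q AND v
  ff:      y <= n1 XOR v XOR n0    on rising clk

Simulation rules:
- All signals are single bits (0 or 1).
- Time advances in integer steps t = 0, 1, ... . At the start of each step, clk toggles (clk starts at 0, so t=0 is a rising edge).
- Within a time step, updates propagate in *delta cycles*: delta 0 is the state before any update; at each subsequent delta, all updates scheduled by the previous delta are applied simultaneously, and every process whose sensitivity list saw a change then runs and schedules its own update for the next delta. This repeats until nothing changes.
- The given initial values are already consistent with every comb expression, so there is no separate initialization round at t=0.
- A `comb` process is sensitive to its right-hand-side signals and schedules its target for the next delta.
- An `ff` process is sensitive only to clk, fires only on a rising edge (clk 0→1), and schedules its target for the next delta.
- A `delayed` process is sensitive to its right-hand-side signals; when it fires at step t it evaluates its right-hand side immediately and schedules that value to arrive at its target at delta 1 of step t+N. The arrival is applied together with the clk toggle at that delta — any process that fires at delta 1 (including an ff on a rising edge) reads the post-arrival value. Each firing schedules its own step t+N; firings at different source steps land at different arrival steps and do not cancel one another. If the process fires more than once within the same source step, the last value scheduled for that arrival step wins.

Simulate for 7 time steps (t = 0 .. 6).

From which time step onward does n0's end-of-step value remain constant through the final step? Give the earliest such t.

2

t0.Δ0 y=0 q=0 p=0 v=1 n1=0 n0=0 clk=0 x=0 r=0 u=0 z=0
t0.Δ1 y=0 q=0 p=0 v=1 n1=0 n0=0 clk=1 x=0 r=0 u=0 z=0
t0.Δ2 y=1 q=0 p=0 v=1 n1=0 n0=0 clk=1 x=0 r=0 u=0 z=0
t0.Δ3 y=1 q=0 p=0 v=1 n1=0 n0=1 clk=1 x=0 r=1 u=0 z=0
t1.Δ0 y=1 q=0 p=0 v=1 n1=0 n0=1 clk=1 x=0 r=1 u=0 z=0
t1.Δ1 y=1 q=0 p=0 v=1 n1=0 n0=1 clk=0 x=0 r=1 u=0 z=0
t2.Δ0 y=1 q=0 p=0 v=1 n1=0 n0=1 clk=0 x=0 r=1 u=0 z=0
t2.Δ1 y=1 q=0 p=0 v=1 n1=0 n0=1 clk=1 x=1 r=1 u=0 z=0
t2.Δ2 y=0 q=0 p=0 v=1 n1=1 n0=1 clk=1 x=1 r=1 u=0 z=0
t2.Δ3 y=0 q=0 p=0 v=1 n1=1 n0=0 clk=1 x=1 r=1 u=0 z=0
t3.Δ0 y=0 q=0 p=0 v=1 n1=1 n0=0 clk=1 x=1 r=1 u=0 z=0
t3.Δ1 y=0 q=0 p=0 v=1 n1=1 n0=0 clk=0 x=1 r=1 u=0 z=0
t4.Δ0 y=0 q=0 p=0 v=1 n1=1 n0=0 clk=0 x=1 r=1 u=0 z=0
t4.Δ1 y=0 q=0 p=0 v=1 n1=1 n0=0 clk=1 x=1 r=1 u=0 z=0
t5.Δ0 y=0 q=0 p=0 v=1 n1=1 n0=0 clk=1 x=1 r=1 u=0 z=0
t5.Δ1 y=0 q=0 p=0 v=1 n1=1 n0=0 clk=0 x=1 r=1 u=0 z=0
t6.Δ0 y=0 q=0 p=0 v=1 n1=1 n0=0 clk=0 x=1 r=1 u=0 z=0
t6.Δ1 y=0 q=0 p=0 v=1 n1=1 n0=0 clk=1 x=1 r=1 u=0 z=0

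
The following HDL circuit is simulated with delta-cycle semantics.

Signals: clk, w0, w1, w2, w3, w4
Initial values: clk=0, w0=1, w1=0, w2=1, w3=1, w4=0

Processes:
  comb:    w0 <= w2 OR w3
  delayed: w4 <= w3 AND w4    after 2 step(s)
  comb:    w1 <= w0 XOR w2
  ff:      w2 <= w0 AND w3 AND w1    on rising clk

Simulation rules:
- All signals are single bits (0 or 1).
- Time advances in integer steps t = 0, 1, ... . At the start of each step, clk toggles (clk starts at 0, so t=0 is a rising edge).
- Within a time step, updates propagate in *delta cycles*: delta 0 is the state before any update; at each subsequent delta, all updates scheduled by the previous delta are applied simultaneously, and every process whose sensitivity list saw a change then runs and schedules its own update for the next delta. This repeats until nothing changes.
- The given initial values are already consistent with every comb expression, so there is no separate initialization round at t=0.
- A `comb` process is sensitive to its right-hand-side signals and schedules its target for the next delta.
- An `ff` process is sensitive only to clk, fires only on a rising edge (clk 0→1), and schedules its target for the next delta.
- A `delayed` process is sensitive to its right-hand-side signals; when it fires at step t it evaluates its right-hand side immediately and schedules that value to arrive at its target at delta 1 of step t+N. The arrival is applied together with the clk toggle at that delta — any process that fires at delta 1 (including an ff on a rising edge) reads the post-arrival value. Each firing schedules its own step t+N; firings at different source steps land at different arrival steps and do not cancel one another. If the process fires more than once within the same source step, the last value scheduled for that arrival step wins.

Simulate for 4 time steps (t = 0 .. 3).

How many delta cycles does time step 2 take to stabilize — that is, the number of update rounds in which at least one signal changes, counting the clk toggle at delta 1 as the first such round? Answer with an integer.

3

t0.Δ0 w4=0 w1=0 w0=1 w3=1 w2=1 clk=0
t0.Δ1 w4=0 w1=0 w0=1 w3=1 w2=1 clk=1
t0.Δ2 w4=0 w1=0 w0=1 w3=1 w2=0 clk=1
t0.Δ3 w4=0 w1=1 w0=1 w3=1 w2=0 clk=1
t1.Δ0 w4=0 w1=1 w0=1 w3=1 w2=0 clk=1
t1.Δ1 w4=0 w1=1 w0=1 w3=1 w2=0 clk=0
t2.Δ0 w4=0 w1=1 w0=1 w3=1 w2=0 clk=0
t2.Δ1 w4=0 w1=1 w0=1 w3=1 w2=0 clk=1
t2.Δ2 w4=0 w1=1 w0=1 w3=1 w2=1 clk=1
t2.Δ3 w4=0 w1=0 w0=1 w3=1 w2=1 clk=1
t3.Δ0 w4=0 w1=0 w0=1 w3=1 w2=1 clk=1
t3.Δ1 w4=0 w1=0 w0=1 w3=1 w2=1 clk=0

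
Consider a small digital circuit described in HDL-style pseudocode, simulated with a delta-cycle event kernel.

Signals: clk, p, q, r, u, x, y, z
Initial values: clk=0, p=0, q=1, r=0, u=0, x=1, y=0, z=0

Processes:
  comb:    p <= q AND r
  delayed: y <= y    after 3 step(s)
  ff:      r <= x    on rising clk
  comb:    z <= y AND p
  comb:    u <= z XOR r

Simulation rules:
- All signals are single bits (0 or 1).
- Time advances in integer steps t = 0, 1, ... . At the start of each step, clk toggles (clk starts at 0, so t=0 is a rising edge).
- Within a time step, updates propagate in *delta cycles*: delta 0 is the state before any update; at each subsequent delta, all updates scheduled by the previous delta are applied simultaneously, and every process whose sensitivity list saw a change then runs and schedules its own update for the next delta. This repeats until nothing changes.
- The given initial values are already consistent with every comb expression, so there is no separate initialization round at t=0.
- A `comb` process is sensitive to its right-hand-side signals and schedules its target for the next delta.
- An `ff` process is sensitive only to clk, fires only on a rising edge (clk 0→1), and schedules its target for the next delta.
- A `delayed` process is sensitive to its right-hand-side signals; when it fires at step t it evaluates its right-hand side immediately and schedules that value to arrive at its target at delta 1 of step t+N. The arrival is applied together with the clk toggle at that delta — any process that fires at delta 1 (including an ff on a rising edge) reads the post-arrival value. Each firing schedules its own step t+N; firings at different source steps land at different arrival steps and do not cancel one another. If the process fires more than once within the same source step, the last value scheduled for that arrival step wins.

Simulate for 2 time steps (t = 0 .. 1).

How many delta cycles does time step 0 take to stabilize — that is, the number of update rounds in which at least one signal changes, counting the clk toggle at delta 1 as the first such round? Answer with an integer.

3

[bits: x,y,p,u,q,z,r,clk]
t=0: Δ0=10001000 Δ1=10001001 Δ2=10001011 Δ3=10111011 | 3Δ
t=1: Δ0=10111011 Δ1=10111010 | 1Δ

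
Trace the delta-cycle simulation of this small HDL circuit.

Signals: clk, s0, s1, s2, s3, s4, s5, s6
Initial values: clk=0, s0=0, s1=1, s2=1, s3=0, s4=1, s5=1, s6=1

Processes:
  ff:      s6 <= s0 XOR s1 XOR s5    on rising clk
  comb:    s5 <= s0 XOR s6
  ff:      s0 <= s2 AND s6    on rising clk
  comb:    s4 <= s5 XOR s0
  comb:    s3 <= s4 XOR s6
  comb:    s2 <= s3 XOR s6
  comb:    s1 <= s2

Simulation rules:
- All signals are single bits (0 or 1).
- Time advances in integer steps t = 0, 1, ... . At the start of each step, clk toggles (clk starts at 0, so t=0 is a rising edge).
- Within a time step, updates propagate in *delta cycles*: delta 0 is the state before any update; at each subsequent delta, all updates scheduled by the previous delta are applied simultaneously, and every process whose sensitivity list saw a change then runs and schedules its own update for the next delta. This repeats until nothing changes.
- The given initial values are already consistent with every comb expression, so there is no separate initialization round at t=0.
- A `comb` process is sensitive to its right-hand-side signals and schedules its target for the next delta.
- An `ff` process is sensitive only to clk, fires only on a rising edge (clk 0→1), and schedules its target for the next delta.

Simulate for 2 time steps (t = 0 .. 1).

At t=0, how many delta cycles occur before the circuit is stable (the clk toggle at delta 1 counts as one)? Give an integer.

t=0 Δ0: s2=1 clk=0 s6=1 s1=1 s5=1 s4=1 s0=0 s3=0
  Δ1: clk:0→1
  Δ2: s6:1→0, s0:0→1
  Δ3: s2:1→0, s4:1→0, s3:0→1
  Δ4: s2:0→1, s1:1→0, s3:1→0
  Δ5: s2:1→0, s1:0→1
  Δ6: s1:1→0
  (6Δ to stable)
t=1 Δ0: s2=0 clk=1 s6=0 s1=0 s5=1 s4=0 s0=1 s3=0
  Δ1: clk:1→0
  (1Δ to stable)

6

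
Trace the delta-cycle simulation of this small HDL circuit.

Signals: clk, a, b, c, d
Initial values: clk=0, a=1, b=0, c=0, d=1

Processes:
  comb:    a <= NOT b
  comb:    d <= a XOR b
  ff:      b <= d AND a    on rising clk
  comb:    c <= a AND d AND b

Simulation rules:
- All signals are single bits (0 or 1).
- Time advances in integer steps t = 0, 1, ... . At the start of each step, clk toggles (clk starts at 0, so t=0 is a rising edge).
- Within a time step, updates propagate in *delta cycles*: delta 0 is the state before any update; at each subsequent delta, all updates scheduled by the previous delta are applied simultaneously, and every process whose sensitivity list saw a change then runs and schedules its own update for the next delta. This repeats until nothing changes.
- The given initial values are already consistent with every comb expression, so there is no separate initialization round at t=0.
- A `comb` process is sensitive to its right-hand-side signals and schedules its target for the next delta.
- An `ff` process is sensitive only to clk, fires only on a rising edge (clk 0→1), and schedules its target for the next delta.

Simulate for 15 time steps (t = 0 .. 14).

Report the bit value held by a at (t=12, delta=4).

t=0 Δ0: clk=0 b=0 c=0 a=1 d=1
  Δ1: clk:0→1
  Δ2: b:0→1
  Δ3: c:0→1, a:1→0, d:1→0
  Δ4: c:1→0, d:0→1
  (4Δ to stable)
t=1 Δ0: clk=1 b=1 c=0 a=0 d=1
  Δ1: clk:1→0
  (1Δ to stable)
t=2 Δ0: clk=0 b=1 c=0 a=0 d=1
  Δ1: clk:0→1
  Δ2: b:1→0
  Δ3: a:0→1, d:1→0
  Δ4: d:0→1
  (4Δ to stable)
t=3 Δ0: clk=1 b=0 c=0 a=1 d=1
  Δ1: clk:1→0
  (1Δ to stable)
t=4 Δ0: clk=0 b=0 c=0 a=1 d=1
  Δ1: clk:0→1
  Δ2: b:0→1
  Δ3: c:0→1, a:1→0, d:1→0
  Δ4: c:1→0, d:0→1
  (4Δ to stable)
t=5 Δ0: clk=1 b=1 c=0 a=0 d=1
  Δ1: clk:1→0
  (1Δ to stable)
t=6 Δ0: clk=0 b=1 c=0 a=0 d=1
  Δ1: clk:0→1
  Δ2: b:1→0
  Δ3: a:0→1, d:1→0
  Δ4: d:0→1
  (4Δ to stable)
t=7 Δ0: clk=1 b=0 c=0 a=1 d=1
  Δ1: clk:1→0
  (1Δ to stable)
t=8 Δ0: clk=0 b=0 c=0 a=1 d=1
  Δ1: clk:0→1
  Δ2: b:0→1
  Δ3: c:0→1, a:1→0, d:1→0
  Δ4: c:1→0, d:0→1
  (4Δ to stable)
t=9 Δ0: clk=1 b=1 c=0 a=0 d=1
  Δ1: clk:1→0
  (1Δ to stable)
t=10 Δ0: clk=0 b=1 c=0 a=0 d=1
  Δ1: clk:0→1
  Δ2: b:1→0
  Δ3: a:0→1, d:1→0
  Δ4: d:0→1
  (4Δ to stable)
t=11 Δ0: clk=1 b=0 c=0 a=1 d=1
  Δ1: clk:1→0
  (1Δ to stable)
t=12 Δ0: clk=0 b=0 c=0 a=1 d=1
  Δ1: clk:0→1
  Δ2: b:0→1
  Δ3: c:0→1, a:1→0, d:1→0
  Δ4: c:1→0, d:0→1
  (4Δ to stable)
t=13 Δ0: clk=1 b=1 c=0 a=0 d=1
  Δ1: clk:1→0
  (1Δ to stable)
t=14 Δ0: clk=0 b=1 c=0 a=0 d=1
  Δ1: clk:0→1
  Δ2: b:1→0
  Δ3: a:0→1, d:1→0
  Δ4: d:0→1
  (4Δ to stable)

0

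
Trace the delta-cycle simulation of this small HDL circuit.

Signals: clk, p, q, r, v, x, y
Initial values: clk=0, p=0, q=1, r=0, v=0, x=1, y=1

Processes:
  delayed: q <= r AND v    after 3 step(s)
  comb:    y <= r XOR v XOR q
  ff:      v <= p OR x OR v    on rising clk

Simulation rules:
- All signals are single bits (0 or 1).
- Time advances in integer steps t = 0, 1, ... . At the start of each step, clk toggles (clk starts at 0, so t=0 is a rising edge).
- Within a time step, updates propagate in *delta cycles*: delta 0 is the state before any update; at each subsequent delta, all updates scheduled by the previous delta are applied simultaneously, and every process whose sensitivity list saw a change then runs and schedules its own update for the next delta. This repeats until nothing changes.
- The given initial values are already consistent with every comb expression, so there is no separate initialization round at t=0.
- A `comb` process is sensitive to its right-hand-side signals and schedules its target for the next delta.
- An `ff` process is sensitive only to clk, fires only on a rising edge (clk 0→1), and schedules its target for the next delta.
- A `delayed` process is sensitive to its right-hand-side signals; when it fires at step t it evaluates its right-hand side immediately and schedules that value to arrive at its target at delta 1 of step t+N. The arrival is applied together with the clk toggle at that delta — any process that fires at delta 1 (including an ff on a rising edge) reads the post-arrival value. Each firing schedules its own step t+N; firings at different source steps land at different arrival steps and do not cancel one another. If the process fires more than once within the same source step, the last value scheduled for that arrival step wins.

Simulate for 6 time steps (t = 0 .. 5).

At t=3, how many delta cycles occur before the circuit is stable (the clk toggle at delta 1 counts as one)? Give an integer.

2

[bits: x,r,v,q,clk,y,p]
t=0: Δ0=1001010 Δ1=1001110 Δ2=1011110 Δ3=1011100 | 3Δ
t=1: Δ0=1011100 Δ1=1011000 | 1Δ
t=2: Δ0=1011000 Δ1=1011100 | 1Δ
t=3: Δ0=1011100 Δ1=1010000 Δ2=1010010 | 2Δ
t=4: Δ0=1010010 Δ1=1010110 | 1Δ
t=5: Δ0=1010110 Δ1=1010010 | 1Δ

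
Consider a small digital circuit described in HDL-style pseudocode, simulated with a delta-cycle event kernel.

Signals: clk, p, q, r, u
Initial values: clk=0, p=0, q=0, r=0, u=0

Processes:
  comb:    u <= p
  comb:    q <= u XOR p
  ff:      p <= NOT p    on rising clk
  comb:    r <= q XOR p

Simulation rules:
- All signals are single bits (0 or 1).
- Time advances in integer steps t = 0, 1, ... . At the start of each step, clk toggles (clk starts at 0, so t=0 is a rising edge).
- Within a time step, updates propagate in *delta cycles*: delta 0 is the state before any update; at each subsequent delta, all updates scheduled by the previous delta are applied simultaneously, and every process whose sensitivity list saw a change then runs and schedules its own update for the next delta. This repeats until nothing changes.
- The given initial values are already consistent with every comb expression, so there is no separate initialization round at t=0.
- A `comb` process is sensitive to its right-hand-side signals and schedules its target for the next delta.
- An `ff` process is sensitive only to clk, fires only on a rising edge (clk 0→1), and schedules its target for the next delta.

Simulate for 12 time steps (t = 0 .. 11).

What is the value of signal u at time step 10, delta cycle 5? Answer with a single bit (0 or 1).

0

t0.Δ0 clk=0 p=0 u=0 q=0 r=0
t0.Δ1 clk=1 p=0 u=0 q=0 r=0
t0.Δ2 clk=1 p=1 u=0 q=0 r=0
t0.Δ3 clk=1 p=1 u=1 q=1 r=1
t0.Δ4 clk=1 p=1 u=1 q=0 r=0
t0.Δ5 clk=1 p=1 u=1 q=0 r=1
t1.Δ0 clk=1 p=1 u=1 q=0 r=1
t1.Δ1 clk=0 p=1 u=1 q=0 r=1
t2.Δ0 clk=0 p=1 u=1 q=0 r=1
t2.Δ1 clk=1 p=1 u=1 q=0 r=1
t2.Δ2 clk=1 p=0 u=1 q=0 r=1
t2.Δ3 clk=1 p=0 u=0 q=1 r=0
t2.Δ4 clk=1 p=0 u=0 q=0 r=1
t2.Δ5 clk=1 p=0 u=0 q=0 r=0
t3.Δ0 clk=1 p=0 u=0 q=0 r=0
t3.Δ1 clk=0 p=0 u=0 q=0 r=0
t4.Δ0 clk=0 p=0 u=0 q=0 r=0
t4.Δ1 clk=1 p=0 u=0 q=0 r=0
t4.Δ2 clk=1 p=1 u=0 q=0 r=0
t4.Δ3 clk=1 p=1 u=1 q=1 r=1
t4.Δ4 clk=1 p=1 u=1 q=0 r=0
t4.Δ5 clk=1 p=1 u=1 q=0 r=1
t5.Δ0 clk=1 p=1 u=1 q=0 r=1
t5.Δ1 clk=0 p=1 u=1 q=0 r=1
t6.Δ0 clk=0 p=1 u=1 q=0 r=1
t6.Δ1 clk=1 p=1 u=1 q=0 r=1
t6.Δ2 clk=1 p=0 u=1 q=0 r=1
t6.Δ3 clk=1 p=0 u=0 q=1 r=0
t6.Δ4 clk=1 p=0 u=0 q=0 r=1
t6.Δ5 clk=1 p=0 u=0 q=0 r=0
t7.Δ0 clk=1 p=0 u=0 q=0 r=0
t7.Δ1 clk=0 p=0 u=0 q=0 r=0
t8.Δ0 clk=0 p=0 u=0 q=0 r=0
t8.Δ1 clk=1 p=0 u=0 q=0 r=0
t8.Δ2 clk=1 p=1 u=0 q=0 r=0
t8.Δ3 clk=1 p=1 u=1 q=1 r=1
t8.Δ4 clk=1 p=1 u=1 q=0 r=0
t8.Δ5 clk=1 p=1 u=1 q=0 r=1
t9.Δ0 clk=1 p=1 u=1 q=0 r=1
t9.Δ1 clk=0 p=1 u=1 q=0 r=1
t10.Δ0 clk=0 p=1 u=1 q=0 r=1
t10.Δ1 clk=1 p=1 u=1 q=0 r=1
t10.Δ2 clk=1 p=0 u=1 q=0 r=1
t10.Δ3 clk=1 p=0 u=0 q=1 r=0
t10.Δ4 clk=1 p=0 u=0 q=0 r=1
t10.Δ5 clk=1 p=0 u=0 q=0 r=0
t11.Δ0 clk=1 p=0 u=0 q=0 r=0
t11.Δ1 clk=0 p=0 u=0 q=0 r=0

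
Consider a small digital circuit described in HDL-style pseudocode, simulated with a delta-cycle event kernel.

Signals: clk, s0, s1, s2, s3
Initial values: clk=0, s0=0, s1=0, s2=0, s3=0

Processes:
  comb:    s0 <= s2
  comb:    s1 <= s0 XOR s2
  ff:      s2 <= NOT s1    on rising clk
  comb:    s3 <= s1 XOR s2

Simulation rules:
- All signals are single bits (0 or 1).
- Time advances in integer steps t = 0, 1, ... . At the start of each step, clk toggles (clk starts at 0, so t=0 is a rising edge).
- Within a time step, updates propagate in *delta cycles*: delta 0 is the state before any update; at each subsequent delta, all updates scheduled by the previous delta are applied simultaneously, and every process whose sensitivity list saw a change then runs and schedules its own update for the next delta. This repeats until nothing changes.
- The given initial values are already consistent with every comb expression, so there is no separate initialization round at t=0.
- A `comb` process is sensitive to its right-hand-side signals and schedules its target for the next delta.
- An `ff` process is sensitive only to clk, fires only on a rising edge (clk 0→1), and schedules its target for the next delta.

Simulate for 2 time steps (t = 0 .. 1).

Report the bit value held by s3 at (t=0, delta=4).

0

[bits: clk,s3,s2,s0,s1]
t=0: Δ0=00000 Δ1=10000 Δ2=10100 Δ3=11111 Δ4=10110 Δ5=11110 | 5Δ
t=1: Δ0=11110 Δ1=01110 | 1Δ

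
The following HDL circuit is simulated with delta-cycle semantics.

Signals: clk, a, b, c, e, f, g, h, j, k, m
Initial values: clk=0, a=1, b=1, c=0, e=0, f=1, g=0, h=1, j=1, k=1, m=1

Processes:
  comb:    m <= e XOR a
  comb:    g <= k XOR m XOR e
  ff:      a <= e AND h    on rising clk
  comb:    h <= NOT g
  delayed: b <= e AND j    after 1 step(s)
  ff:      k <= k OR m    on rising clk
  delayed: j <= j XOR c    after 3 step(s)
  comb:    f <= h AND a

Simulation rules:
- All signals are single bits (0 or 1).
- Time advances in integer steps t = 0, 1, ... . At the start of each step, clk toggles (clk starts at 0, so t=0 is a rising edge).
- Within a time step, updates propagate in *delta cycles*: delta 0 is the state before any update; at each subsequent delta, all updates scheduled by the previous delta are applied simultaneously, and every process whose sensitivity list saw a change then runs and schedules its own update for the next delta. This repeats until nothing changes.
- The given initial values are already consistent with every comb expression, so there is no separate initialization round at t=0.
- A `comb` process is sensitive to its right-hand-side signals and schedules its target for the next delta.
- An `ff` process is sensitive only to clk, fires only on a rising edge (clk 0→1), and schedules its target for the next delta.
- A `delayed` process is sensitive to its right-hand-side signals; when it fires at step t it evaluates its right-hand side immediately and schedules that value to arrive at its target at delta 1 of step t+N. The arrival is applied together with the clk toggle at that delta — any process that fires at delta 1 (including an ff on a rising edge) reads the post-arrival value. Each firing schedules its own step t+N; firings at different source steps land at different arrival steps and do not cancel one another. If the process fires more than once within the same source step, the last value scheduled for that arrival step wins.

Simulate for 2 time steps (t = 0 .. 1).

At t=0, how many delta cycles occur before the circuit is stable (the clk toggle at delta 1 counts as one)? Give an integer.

[bits: g,a,b,j,m,clk,f,k,h,c,e]
t=0: Δ0=01111011100 Δ1=01111111100 Δ2=00111111100 Δ3=00110101100 Δ4=10110101100 Δ5=10110101000 | 5Δ
t=1: Δ0=10110101000 Δ1=10110001000 | 1Δ

5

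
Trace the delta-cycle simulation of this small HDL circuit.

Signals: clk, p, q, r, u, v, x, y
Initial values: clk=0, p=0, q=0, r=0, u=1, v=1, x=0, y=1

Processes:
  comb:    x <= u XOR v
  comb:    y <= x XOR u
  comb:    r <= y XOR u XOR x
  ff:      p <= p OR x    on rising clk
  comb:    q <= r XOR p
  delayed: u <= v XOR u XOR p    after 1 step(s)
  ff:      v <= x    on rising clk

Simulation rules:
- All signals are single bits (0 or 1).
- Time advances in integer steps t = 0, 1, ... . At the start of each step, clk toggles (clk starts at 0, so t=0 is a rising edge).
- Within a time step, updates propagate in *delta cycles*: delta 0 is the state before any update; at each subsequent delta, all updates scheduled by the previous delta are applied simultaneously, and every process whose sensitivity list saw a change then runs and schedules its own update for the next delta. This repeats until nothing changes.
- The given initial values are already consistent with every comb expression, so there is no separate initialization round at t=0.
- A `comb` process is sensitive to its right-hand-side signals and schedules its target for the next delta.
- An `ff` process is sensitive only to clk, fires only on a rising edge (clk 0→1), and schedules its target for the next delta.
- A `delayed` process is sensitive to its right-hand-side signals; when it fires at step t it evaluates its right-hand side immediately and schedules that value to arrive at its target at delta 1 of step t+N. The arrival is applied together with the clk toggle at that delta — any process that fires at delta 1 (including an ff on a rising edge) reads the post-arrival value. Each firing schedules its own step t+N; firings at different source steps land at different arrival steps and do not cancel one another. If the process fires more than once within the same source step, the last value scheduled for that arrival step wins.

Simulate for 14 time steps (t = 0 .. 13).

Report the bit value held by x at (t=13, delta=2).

[bits: v,y,q,p,x,r,clk,u]
t=0: Δ0=11000001 Δ1=11000011 Δ2=01000011 Δ3=01001011 Δ4=00001111 Δ5=00101011 Δ6=00001011 | 6Δ
t=1: Δ0=00001011 Δ1=00001001 | 1Δ
t=2: Δ0=00001001 Δ1=00001011 Δ2=10011011 Δ3=10110011 Δ4=11110111 Δ5=11010011 Δ6=11110011 | 6Δ
t=3: Δ0=11110011 Δ1=11110001 | 1Δ
t=4: Δ0=11110001 Δ1=11110011 Δ2=01110011 Δ3=01111011 Δ4=00111111 Δ5=00011011 Δ6=00111011 | 6Δ
t=5: Δ0=00111011 Δ1=00111000 Δ2=01110100 Δ3=00010100 Δ4=00010000 Δ5=00110000 | 5Δ
t=6: Δ0=00110000 Δ1=00110011 Δ2=01111111 Δ3=00011111 Δ4=00011011 Δ5=00111011 | 5Δ
t=7: Δ0=00111011 Δ1=00111000 Δ2=01110100 Δ3=00010100 Δ4=00010000 Δ5=00110000 | 5Δ
t=8: Δ0=00110000 Δ1=00110011 Δ2=01111111 Δ3=00011111 Δ4=00011011 Δ5=00111011 | 5Δ
t=9: Δ0=00111011 Δ1=00111000 Δ2=01110100 Δ3=00010100 Δ4=00010000 Δ5=00110000 | 5Δ
t=10: Δ0=00110000 Δ1=00110011 Δ2=01111111 Δ3=00011111 Δ4=00011011 Δ5=00111011 | 5Δ
t=11: Δ0=00111011 Δ1=00111000 Δ2=01110100 Δ3=00010100 Δ4=00010000 Δ5=00110000 | 5Δ
t=12: Δ0=00110000 Δ1=00110011 Δ2=01111111 Δ3=00011111 Δ4=00011011 Δ5=00111011 | 5Δ
t=13: Δ0=00111011 Δ1=00111000 Δ2=01110100 Δ3=00010100 Δ4=00010000 Δ5=00110000 | 5Δ

0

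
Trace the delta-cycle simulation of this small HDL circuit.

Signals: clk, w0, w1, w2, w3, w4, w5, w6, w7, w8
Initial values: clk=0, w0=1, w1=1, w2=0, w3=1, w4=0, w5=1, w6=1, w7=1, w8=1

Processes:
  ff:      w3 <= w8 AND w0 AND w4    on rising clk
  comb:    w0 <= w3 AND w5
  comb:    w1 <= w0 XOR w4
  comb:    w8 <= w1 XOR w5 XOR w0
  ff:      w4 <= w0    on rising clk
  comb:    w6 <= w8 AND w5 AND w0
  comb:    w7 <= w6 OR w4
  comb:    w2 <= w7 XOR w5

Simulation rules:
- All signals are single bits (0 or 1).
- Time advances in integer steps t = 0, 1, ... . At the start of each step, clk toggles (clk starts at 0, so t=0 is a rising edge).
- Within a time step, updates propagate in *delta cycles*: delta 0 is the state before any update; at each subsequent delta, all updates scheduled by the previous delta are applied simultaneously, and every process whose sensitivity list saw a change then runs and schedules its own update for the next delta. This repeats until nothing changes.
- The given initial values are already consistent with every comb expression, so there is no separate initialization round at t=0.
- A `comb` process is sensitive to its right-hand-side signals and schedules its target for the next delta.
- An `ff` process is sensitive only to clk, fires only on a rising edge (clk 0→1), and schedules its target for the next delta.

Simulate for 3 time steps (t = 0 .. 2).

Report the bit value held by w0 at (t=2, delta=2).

t0.Δ0 w7=1 w4=0 w3=1 clk=0 w6=1 w5=1 w2=0 w0=1 w8=1 w1=1
t0.Δ1 w7=1 w4=0 w3=1 clk=1 w6=1 w5=1 w2=0 w0=1 w8=1 w1=1
t0.Δ2 w7=1 w4=1 w3=0 clk=1 w6=1 w5=1 w2=0 w0=1 w8=1 w1=1
t0.Δ3 w7=1 w4=1 w3=0 clk=1 w6=1 w5=1 w2=0 w0=0 w8=1 w1=0
t0.Δ4 w7=1 w4=1 w3=0 clk=1 w6=0 w5=1 w2=0 w0=0 w8=1 w1=1
t0.Δ5 w7=1 w4=1 w3=0 clk=1 w6=0 w5=1 w2=0 w0=0 w8=0 w1=1
t1.Δ0 w7=1 w4=1 w3=0 clk=1 w6=0 w5=1 w2=0 w0=0 w8=0 w1=1
t1.Δ1 w7=1 w4=1 w3=0 clk=0 w6=0 w5=1 w2=0 w0=0 w8=0 w1=1
t2.Δ0 w7=1 w4=1 w3=0 clk=0 w6=0 w5=1 w2=0 w0=0 w8=0 w1=1
t2.Δ1 w7=1 w4=1 w3=0 clk=1 w6=0 w5=1 w2=0 w0=0 w8=0 w1=1
t2.Δ2 w7=1 w4=0 w3=0 clk=1 w6=0 w5=1 w2=0 w0=0 w8=0 w1=1
t2.Δ3 w7=0 w4=0 w3=0 clk=1 w6=0 w5=1 w2=0 w0=0 w8=0 w1=0
t2.Δ4 w7=0 w4=0 w3=0 clk=1 w6=0 w5=1 w2=1 w0=0 w8=1 w1=0

0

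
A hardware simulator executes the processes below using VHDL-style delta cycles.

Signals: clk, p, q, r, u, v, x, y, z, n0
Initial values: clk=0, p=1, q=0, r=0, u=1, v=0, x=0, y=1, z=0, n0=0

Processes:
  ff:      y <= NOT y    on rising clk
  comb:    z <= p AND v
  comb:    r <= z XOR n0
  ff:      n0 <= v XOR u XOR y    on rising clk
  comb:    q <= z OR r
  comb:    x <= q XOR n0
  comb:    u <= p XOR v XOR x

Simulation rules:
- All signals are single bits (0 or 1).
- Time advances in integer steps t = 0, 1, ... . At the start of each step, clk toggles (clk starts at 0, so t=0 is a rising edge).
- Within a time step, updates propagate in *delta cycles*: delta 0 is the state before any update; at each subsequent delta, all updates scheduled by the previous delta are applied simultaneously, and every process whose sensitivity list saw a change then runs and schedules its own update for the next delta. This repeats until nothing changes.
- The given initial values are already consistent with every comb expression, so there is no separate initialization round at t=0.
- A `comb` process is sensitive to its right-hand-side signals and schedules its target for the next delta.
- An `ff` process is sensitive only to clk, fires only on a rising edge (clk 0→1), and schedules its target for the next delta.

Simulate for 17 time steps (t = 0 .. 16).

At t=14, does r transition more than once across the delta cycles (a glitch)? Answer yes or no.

no

t0.Δ0 u=1 r=0 y=1 q=0 p=1 v=0 n0=0 z=0 clk=0 x=0
t0.Δ1 u=1 r=0 y=1 q=0 p=1 v=0 n0=0 z=0 clk=1 x=0
t0.Δ2 u=1 r=0 y=0 q=0 p=1 v=0 n0=0 z=0 clk=1 x=0
t1.Δ0 u=1 r=0 y=0 q=0 p=1 v=0 n0=0 z=0 clk=1 x=0
t1.Δ1 u=1 r=0 y=0 q=0 p=1 v=0 n0=0 z=0 clk=0 x=0
t2.Δ0 u=1 r=0 y=0 q=0 p=1 v=0 n0=0 z=0 clk=0 x=0
t2.Δ1 u=1 r=0 y=0 q=0 p=1 v=0 n0=0 z=0 clk=1 x=0
t2.Δ2 u=1 r=0 y=1 q=0 p=1 v=0 n0=1 z=0 clk=1 x=0
t2.Δ3 u=1 r=1 y=1 q=0 p=1 v=0 n0=1 z=0 clk=1 x=1
t2.Δ4 u=0 r=1 y=1 q=1 p=1 v=0 n0=1 z=0 clk=1 x=1
t2.Δ5 u=0 r=1 y=1 q=1 p=1 v=0 n0=1 z=0 clk=1 x=0
t2.Δ6 u=1 r=1 y=1 q=1 p=1 v=0 n0=1 z=0 clk=1 x=0
t3.Δ0 u=1 r=1 y=1 q=1 p=1 v=0 n0=1 z=0 clk=1 x=0
t3.Δ1 u=1 r=1 y=1 q=1 p=1 v=0 n0=1 z=0 clk=0 x=0
t4.Δ0 u=1 r=1 y=1 q=1 p=1 v=0 n0=1 z=0 clk=0 x=0
t4.Δ1 u=1 r=1 y=1 q=1 p=1 v=0 n0=1 z=0 clk=1 x=0
t4.Δ2 u=1 r=1 y=0 q=1 p=1 v=0 n0=0 z=0 clk=1 x=0
t4.Δ3 u=1 r=0 y=0 q=1 p=1 v=0 n0=0 z=0 clk=1 x=1
t4.Δ4 u=0 r=0 y=0 q=0 p=1 v=0 n0=0 z=0 clk=1 x=1
t4.Δ5 u=0 r=0 y=0 q=0 p=1 v=0 n0=0 z=0 clk=1 x=0
t4.Δ6 u=1 r=0 y=0 q=0 p=1 v=0 n0=0 z=0 clk=1 x=0
t5.Δ0 u=1 r=0 y=0 q=0 p=1 v=0 n0=0 z=0 clk=1 x=0
t5.Δ1 u=1 r=0 y=0 q=0 p=1 v=0 n0=0 z=0 clk=0 x=0
t6.Δ0 u=1 r=0 y=0 q=0 p=1 v=0 n0=0 z=0 clk=0 x=0
t6.Δ1 u=1 r=0 y=0 q=0 p=1 v=0 n0=0 z=0 clk=1 x=0
t6.Δ2 u=1 r=0 y=1 q=0 p=1 v=0 n0=1 z=0 clk=1 x=0
t6.Δ3 u=1 r=1 y=1 q=0 p=1 v=0 n0=1 z=0 clk=1 x=1
t6.Δ4 u=0 r=1 y=1 q=1 p=1 v=0 n0=1 z=0 clk=1 x=1
t6.Δ5 u=0 r=1 y=1 q=1 p=1 v=0 n0=1 z=0 clk=1 x=0
t6.Δ6 u=1 r=1 y=1 q=1 p=1 v=0 n0=1 z=0 clk=1 x=0
t7.Δ0 u=1 r=1 y=1 q=1 p=1 v=0 n0=1 z=0 clk=1 x=0
t7.Δ1 u=1 r=1 y=1 q=1 p=1 v=0 n0=1 z=0 clk=0 x=0
t8.Δ0 u=1 r=1 y=1 q=1 p=1 v=0 n0=1 z=0 clk=0 x=0
t8.Δ1 u=1 r=1 y=1 q=1 p=1 v=0 n0=1 z=0 clk=1 x=0
t8.Δ2 u=1 r=1 y=0 q=1 p=1 v=0 n0=0 z=0 clk=1 x=0
t8.Δ3 u=1 r=0 y=0 q=1 p=1 v=0 n0=0 z=0 clk=1 x=1
t8.Δ4 u=0 r=0 y=0 q=0 p=1 v=0 n0=0 z=0 clk=1 x=1
t8.Δ5 u=0 r=0 y=0 q=0 p=1 v=0 n0=0 z=0 clk=1 x=0
t8.Δ6 u=1 r=0 y=0 q=0 p=1 v=0 n0=0 z=0 clk=1 x=0
t9.Δ0 u=1 r=0 y=0 q=0 p=1 v=0 n0=0 z=0 clk=1 x=0
t9.Δ1 u=1 r=0 y=0 q=0 p=1 v=0 n0=0 z=0 clk=0 x=0
t10.Δ0 u=1 r=0 y=0 q=0 p=1 v=0 n0=0 z=0 clk=0 x=0
t10.Δ1 u=1 r=0 y=0 q=0 p=1 v=0 n0=0 z=0 clk=1 x=0
t10.Δ2 u=1 r=0 y=1 q=0 p=1 v=0 n0=1 z=0 clk=1 x=0
t10.Δ3 u=1 r=1 y=1 q=0 p=1 v=0 n0=1 z=0 clk=1 x=1
t10.Δ4 u=0 r=1 y=1 q=1 p=1 v=0 n0=1 z=0 clk=1 x=1
t10.Δ5 u=0 r=1 y=1 q=1 p=1 v=0 n0=1 z=0 clk=1 x=0
t10.Δ6 u=1 r=1 y=1 q=1 p=1 v=0 n0=1 z=0 clk=1 x=0
t11.Δ0 u=1 r=1 y=1 q=1 p=1 v=0 n0=1 z=0 clk=1 x=0
t11.Δ1 u=1 r=1 y=1 q=1 p=1 v=0 n0=1 z=0 clk=0 x=0
t12.Δ0 u=1 r=1 y=1 q=1 p=1 v=0 n0=1 z=0 clk=0 x=0
t12.Δ1 u=1 r=1 y=1 q=1 p=1 v=0 n0=1 z=0 clk=1 x=0
t12.Δ2 u=1 r=1 y=0 q=1 p=1 v=0 n0=0 z=0 clk=1 x=0
t12.Δ3 u=1 r=0 y=0 q=1 p=1 v=0 n0=0 z=0 clk=1 x=1
t12.Δ4 u=0 r=0 y=0 q=0 p=1 v=0 n0=0 z=0 clk=1 x=1
t12.Δ5 u=0 r=0 y=0 q=0 p=1 v=0 n0=0 z=0 clk=1 x=0
t12.Δ6 u=1 r=0 y=0 q=0 p=1 v=0 n0=0 z=0 clk=1 x=0
t13.Δ0 u=1 r=0 y=0 q=0 p=1 v=0 n0=0 z=0 clk=1 x=0
t13.Δ1 u=1 r=0 y=0 q=0 p=1 v=0 n0=0 z=0 clk=0 x=0
t14.Δ0 u=1 r=0 y=0 q=0 p=1 v=0 n0=0 z=0 clk=0 x=0
t14.Δ1 u=1 r=0 y=0 q=0 p=1 v=0 n0=0 z=0 clk=1 x=0
t14.Δ2 u=1 r=0 y=1 q=0 p=1 v=0 n0=1 z=0 clk=1 x=0
t14.Δ3 u=1 r=1 y=1 q=0 p=1 v=0 n0=1 z=0 clk=1 x=1
t14.Δ4 u=0 r=1 y=1 q=1 p=1 v=0 n0=1 z=0 clk=1 x=1
t14.Δ5 u=0 r=1 y=1 q=1 p=1 v=0 n0=1 z=0 clk=1 x=0
t14.Δ6 u=1 r=1 y=1 q=1 p=1 v=0 n0=1 z=0 clk=1 x=0
t15.Δ0 u=1 r=1 y=1 q=1 p=1 v=0 n0=1 z=0 clk=1 x=0
t15.Δ1 u=1 r=1 y=1 q=1 p=1 v=0 n0=1 z=0 clk=0 x=0
t16.Δ0 u=1 r=1 y=1 q=1 p=1 v=0 n0=1 z=0 clk=0 x=0
t16.Δ1 u=1 r=1 y=1 q=1 p=1 v=0 n0=1 z=0 clk=1 x=0
t16.Δ2 u=1 r=1 y=0 q=1 p=1 v=0 n0=0 z=0 clk=1 x=0
t16.Δ3 u=1 r=0 y=0 q=1 p=1 v=0 n0=0 z=0 clk=1 x=1
t16.Δ4 u=0 r=0 y=0 q=0 p=1 v=0 n0=0 z=0 clk=1 x=1
t16.Δ5 u=0 r=0 y=0 q=0 p=1 v=0 n0=0 z=0 clk=1 x=0
t16.Δ6 u=1 r=0 y=0 q=0 p=1 v=0 n0=0 z=0 clk=1 x=0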